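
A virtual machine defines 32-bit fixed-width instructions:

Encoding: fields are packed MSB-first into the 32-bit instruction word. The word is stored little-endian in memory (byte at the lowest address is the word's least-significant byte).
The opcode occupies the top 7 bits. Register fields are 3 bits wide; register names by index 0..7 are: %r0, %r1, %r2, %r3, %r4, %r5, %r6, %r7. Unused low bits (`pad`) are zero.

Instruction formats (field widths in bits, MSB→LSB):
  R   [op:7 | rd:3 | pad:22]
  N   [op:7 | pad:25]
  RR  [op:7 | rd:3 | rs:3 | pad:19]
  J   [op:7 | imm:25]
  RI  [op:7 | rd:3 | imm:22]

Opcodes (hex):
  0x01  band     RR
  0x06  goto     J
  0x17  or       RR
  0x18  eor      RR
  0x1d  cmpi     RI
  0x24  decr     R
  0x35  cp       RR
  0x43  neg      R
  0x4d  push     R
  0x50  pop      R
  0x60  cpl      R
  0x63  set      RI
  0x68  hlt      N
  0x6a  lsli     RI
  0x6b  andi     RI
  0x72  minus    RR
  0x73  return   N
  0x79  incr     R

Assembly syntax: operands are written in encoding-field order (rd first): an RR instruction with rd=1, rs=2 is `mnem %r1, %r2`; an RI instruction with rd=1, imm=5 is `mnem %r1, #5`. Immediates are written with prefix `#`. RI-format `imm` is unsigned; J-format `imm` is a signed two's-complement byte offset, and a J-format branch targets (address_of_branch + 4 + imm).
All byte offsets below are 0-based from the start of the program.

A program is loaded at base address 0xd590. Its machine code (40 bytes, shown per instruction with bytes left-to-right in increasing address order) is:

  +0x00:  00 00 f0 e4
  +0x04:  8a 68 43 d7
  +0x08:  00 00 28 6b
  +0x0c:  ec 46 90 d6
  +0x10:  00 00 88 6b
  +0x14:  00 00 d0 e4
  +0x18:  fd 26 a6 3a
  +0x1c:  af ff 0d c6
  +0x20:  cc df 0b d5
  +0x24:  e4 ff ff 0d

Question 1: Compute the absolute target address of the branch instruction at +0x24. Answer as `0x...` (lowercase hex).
off 0x24: read e4 ff ff 0d as little → 0x0dffffe4
  op=0x0dffffe4>>25=0x6 ⇒ goto (J)
  imm: (w>>0)&0x1ffffff=0x1ffffe4 (s25→-28) → #-28
  target = base 0xd590 + off 0x24 + 4 + imm -28 = 0xd59c

0xd59c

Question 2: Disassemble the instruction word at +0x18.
[18] fd 26 a6 3a → 0x3aa626fd
  top 7b → 0x1d → cmpi [RI]
  rd@[24:22]=0x2 ⇒ %r2
  imm@[21:0]=0x2626fd ⇒ #2500349

cmpi %r2, #2500349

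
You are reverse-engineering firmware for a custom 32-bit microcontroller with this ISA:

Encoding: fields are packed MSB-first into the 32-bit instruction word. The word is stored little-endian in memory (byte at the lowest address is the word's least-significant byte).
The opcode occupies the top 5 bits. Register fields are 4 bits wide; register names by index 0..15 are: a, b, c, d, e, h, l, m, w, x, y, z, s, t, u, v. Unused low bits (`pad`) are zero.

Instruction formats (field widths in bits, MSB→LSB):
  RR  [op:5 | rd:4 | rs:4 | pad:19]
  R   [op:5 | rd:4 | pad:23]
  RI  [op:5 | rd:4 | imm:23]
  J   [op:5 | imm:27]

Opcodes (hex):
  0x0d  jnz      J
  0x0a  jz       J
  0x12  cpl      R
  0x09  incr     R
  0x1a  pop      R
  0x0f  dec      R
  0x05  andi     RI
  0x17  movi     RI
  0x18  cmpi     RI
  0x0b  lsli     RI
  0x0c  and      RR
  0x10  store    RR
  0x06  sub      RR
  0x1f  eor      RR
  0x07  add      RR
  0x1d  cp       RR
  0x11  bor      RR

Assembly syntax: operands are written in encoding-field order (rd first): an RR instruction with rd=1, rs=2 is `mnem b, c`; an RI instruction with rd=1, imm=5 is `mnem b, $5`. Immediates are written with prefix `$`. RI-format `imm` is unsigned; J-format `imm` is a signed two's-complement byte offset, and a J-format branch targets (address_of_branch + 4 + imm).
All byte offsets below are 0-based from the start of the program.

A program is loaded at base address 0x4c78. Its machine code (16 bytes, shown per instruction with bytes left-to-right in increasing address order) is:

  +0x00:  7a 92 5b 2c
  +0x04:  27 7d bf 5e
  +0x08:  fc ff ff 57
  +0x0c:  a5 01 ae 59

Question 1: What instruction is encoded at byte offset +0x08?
jz $-4

[08] fc ff ff 57 → 0x57fffffc
  top 5b → 0xa → jz [J]
  imm: (w>>0)&0x7ffffff=0x7fffffc (s27→-4) → $-4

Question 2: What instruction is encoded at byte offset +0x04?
[04] 27 7d bf 5e → 0x5ebf7d27
  top 5b → 0xb → lsli [RI]
  rd: (w>>23)&0xf=0xd → t
  imm: (w>>0)&0x7fffff=0x3f7d27 → $4160807

lsli t, $4160807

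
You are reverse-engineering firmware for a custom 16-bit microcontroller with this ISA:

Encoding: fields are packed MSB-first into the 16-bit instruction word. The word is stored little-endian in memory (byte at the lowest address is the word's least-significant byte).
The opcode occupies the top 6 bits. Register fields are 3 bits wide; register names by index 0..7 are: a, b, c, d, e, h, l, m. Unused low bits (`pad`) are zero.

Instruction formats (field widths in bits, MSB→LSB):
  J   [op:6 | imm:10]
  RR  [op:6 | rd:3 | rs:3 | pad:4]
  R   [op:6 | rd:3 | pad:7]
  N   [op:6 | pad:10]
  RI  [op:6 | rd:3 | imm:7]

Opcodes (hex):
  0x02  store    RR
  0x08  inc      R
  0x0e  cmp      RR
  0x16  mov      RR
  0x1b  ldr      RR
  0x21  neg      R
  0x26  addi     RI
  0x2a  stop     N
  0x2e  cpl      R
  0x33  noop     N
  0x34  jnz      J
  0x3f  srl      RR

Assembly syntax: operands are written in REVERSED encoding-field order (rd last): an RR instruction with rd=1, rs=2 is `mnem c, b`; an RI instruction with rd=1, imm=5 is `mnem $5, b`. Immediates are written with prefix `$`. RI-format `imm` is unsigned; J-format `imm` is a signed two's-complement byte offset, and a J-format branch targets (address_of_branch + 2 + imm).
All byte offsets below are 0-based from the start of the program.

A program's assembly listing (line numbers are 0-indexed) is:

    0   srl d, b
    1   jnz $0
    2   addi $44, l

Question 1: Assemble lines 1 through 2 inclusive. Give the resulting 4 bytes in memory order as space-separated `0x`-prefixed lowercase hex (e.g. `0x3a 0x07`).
line 1 (jnz): pack op=0x34:6|imm=0:10 = 0xd000; little→ 00 d0
line 2 (addi): pack op=0x26:6|rd=6:3|imm=44:7 = 0x9b2c; little→ 2c 9b

0x00 0xd0 0x2c 0x9b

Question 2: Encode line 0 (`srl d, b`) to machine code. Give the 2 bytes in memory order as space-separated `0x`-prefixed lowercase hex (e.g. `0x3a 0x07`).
line 0 (srl): pack op=0x3f:6|rd=1:3|rs=3:3|pad=0:4 = 0xfcb0; little→ b0 fc

0xb0 0xfc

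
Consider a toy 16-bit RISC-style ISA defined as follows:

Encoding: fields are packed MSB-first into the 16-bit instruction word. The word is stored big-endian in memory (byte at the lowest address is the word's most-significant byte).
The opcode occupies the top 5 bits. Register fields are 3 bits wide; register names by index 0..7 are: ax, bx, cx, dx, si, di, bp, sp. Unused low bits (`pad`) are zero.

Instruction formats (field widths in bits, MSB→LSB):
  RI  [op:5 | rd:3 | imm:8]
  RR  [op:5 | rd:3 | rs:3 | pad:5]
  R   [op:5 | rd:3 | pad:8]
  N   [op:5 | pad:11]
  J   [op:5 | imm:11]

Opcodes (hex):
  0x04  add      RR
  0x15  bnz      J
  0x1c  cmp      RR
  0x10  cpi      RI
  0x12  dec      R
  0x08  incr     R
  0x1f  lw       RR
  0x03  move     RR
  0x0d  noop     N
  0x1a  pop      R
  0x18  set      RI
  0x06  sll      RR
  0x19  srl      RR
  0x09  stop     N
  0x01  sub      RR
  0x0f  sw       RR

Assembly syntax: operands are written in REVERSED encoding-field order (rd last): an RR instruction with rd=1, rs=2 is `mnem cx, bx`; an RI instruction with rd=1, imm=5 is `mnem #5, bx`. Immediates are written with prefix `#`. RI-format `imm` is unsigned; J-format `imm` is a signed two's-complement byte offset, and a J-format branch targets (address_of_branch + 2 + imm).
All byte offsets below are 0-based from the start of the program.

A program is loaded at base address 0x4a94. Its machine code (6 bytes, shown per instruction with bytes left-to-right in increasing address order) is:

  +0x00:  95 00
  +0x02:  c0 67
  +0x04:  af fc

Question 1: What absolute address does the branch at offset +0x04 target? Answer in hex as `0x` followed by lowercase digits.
0x4a96

off 0x04: read af fc as big → 0xaffc
  op=0xaffc>>11=0x15 ⇒ bnz (J)
  imm@[10:0]=0x7fc (s11→-4) ⇒ #-4
  target = base 0x4a94 + off 0x04 + 2 + imm -4 = 0x4a96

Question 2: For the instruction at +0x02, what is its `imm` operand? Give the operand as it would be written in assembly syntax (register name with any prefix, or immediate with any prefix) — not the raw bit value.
+0x02: c0 67 ⇒ word 0xc067 (big)
  op=0xc067>>11=0x18 ⇒ set (RI)
  rd@[10:8]=0x0 ⇒ ax
  imm@[7:0]=0x67 ⇒ #103

#103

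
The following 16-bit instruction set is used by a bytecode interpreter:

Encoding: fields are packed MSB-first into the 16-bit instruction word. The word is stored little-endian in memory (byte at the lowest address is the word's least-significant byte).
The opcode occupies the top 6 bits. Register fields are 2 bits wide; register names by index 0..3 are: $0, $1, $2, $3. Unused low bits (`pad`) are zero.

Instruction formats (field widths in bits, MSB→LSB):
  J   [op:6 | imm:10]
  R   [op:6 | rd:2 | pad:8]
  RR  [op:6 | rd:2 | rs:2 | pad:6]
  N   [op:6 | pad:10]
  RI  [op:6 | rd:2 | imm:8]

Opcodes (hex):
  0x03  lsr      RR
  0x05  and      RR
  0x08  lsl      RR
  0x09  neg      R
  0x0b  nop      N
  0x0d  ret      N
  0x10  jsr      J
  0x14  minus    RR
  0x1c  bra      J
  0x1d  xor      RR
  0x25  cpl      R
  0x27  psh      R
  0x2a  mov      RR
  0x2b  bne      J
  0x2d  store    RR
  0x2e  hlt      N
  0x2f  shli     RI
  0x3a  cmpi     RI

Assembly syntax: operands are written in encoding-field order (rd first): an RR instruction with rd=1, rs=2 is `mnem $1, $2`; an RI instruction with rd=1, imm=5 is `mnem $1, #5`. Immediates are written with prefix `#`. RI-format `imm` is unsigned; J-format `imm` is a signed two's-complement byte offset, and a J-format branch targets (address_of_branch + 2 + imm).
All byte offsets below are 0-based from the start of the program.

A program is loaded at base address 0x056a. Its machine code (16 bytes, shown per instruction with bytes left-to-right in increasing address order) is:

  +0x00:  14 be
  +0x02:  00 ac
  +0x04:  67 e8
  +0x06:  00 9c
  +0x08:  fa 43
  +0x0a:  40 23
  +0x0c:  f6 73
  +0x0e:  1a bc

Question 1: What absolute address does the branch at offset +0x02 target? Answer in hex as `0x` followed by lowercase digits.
0x056e

off 0x02: read 00 ac as little → 0xac00
  opcode bits[15:10]=0x2b: bne/J
  imm: (w>>0)&0x3ff=0x0 → #0
  target = base 0x056a + off 0x02 + 2 + imm 0 = 0x056e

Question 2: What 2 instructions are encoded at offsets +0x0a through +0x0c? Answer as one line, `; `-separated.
@+0a  little-endian(40 23) = 0x2340
  op=0x2340>>10=0x8 ⇒ lsl (RR)
  rd@[9:8]=0x3 ⇒ $3
  rs@[7:6]=0x1 ⇒ $1
@+0c  little-endian(f6 73) = 0x73f6
  op=0x73f6>>10=0x1c ⇒ bra (J)
  imm@[9:0]=0x3f6 (s10→-10) ⇒ #-10

lsl $3, $1; bra #-10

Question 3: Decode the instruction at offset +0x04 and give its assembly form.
+0x04: 67 e8 ⇒ word 0xe867 (little)
  top 6b → 0x3a → cmpi [RI]
  rd: (w>>8)&0x3=0x0 → $0
  imm: (w>>0)&0xff=0x67 → #103

cmpi $0, #103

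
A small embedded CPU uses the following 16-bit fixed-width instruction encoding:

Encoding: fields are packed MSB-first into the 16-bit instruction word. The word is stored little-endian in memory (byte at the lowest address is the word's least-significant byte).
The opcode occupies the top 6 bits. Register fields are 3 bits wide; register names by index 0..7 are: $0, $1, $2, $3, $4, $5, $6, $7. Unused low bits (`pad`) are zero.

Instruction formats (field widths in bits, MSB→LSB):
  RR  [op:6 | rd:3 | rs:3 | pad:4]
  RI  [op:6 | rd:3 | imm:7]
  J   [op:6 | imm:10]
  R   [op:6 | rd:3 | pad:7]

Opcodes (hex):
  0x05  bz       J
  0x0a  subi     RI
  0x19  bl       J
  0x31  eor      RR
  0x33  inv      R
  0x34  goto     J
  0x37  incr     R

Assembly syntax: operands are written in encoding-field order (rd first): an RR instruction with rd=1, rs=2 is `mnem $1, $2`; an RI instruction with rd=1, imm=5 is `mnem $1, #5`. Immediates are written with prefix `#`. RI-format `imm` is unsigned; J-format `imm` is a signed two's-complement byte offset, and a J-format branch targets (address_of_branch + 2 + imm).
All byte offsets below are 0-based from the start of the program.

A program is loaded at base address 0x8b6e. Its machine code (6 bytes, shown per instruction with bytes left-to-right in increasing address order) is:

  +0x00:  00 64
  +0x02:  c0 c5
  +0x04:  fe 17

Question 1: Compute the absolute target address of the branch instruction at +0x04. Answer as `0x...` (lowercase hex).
0x8b72

off 0x04: read fe 17 as little → 0x17fe
  op=0x17fe>>10=0x5 ⇒ bz (J)
  imm: (w>>0)&0x3ff=0x3fe (s10→-2) → #-2
  target = base 0x8b6e + off 0x04 + 2 + imm -2 = 0x8b72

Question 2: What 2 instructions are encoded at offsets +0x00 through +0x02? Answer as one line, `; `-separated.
bl #0; eor $3, $4

+0x00: 00 64 ⇒ word 0x6400 (little)
  opcode bits[15:10]=0x19: bl/J
  imm@[9:0]=0x0 ⇒ #0
+0x02: c0 c5 ⇒ word 0xc5c0 (little)
  opcode bits[15:10]=0x31: eor/RR
  rd@[9:7]=0x3 ⇒ $3
  rs@[6:4]=0x4 ⇒ $4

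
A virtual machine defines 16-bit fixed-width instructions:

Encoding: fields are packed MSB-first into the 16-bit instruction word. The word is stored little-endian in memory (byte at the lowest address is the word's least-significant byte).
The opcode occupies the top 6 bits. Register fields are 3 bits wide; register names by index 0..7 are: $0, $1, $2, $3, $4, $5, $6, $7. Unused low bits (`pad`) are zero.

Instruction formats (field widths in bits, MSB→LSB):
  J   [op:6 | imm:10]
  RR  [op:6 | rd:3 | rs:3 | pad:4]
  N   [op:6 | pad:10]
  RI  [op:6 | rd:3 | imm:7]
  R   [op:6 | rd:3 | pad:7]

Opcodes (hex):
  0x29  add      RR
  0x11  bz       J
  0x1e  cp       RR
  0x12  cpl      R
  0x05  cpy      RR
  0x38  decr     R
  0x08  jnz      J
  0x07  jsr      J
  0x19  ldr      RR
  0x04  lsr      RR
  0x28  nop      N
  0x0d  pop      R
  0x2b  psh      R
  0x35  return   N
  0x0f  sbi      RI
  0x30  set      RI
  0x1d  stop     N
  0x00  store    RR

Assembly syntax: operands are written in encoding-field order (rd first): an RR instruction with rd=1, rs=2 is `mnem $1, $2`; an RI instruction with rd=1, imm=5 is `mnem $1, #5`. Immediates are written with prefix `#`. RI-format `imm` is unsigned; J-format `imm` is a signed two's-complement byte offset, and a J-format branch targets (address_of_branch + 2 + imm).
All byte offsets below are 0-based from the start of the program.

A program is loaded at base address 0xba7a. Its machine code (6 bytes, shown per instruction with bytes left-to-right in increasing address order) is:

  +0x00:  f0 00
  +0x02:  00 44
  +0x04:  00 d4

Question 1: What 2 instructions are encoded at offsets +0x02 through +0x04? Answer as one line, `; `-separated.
@+02  little-endian(00 44) = 0x4400
  op=0x4400>>10=0x11 ⇒ bz (J)
  imm: (w>>0)&0x3ff=0x0 → #0
@+04  little-endian(00 d4) = 0xd400
  op=0xd400>>10=0x35 ⇒ return (N)

bz #0; return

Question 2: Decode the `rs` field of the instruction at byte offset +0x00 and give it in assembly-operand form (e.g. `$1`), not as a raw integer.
$7

@+00  little-endian(f0 00) = 0x00f0
  op=0x00f0>>10=0x0 ⇒ store (RR)
  rd: (w>>7)&0x7=0x1 → $1
  rs: (w>>4)&0x7=0x7 → $7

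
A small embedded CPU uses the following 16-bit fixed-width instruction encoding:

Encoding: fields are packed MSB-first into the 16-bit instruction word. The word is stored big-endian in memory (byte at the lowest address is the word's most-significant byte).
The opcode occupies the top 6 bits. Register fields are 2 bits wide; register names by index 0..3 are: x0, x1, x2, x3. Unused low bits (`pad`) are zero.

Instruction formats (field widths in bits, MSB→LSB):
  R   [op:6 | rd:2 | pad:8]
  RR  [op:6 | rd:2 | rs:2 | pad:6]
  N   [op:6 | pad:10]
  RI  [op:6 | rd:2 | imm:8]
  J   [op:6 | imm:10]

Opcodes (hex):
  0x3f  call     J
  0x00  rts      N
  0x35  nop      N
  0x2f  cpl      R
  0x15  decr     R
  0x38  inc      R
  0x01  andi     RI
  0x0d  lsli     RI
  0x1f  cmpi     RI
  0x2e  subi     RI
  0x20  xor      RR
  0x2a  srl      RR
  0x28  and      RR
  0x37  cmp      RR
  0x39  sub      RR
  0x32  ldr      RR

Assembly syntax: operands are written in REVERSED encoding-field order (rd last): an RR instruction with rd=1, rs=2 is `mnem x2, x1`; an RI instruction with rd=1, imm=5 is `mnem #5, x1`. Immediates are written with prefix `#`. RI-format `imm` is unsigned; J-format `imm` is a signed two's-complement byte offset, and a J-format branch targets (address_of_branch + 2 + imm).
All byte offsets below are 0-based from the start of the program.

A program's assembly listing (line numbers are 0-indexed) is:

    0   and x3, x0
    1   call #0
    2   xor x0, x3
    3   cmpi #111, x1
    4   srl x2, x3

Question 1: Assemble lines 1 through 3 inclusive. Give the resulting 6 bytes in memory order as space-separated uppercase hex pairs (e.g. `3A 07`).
FC 00 83 00 7D 6F

1. call fields op=0x3f:6|imm=0:10 → word fc00h → fc 00
2. xor fields op=0x20:6|rd=3:2|rs=0:2|pad=0:6 → word 8300h → 83 00
3. cmpi fields op=0x1f:6|rd=1:2|imm=111:8 → word 7d6fh → 7d 6f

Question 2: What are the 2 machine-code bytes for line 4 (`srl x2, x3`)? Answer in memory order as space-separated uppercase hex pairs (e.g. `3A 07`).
AB 80

4. srl fields op=0x2a:6|rd=3:2|rs=2:2|pad=0:6 → word ab80h → ab 80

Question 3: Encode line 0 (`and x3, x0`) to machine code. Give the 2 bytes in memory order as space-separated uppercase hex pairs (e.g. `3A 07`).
line 0 (and): pack op=0x28:6|rd=0:2|rs=3:2|pad=0:6 = 0xa0c0; big→ a0 c0

A0 C0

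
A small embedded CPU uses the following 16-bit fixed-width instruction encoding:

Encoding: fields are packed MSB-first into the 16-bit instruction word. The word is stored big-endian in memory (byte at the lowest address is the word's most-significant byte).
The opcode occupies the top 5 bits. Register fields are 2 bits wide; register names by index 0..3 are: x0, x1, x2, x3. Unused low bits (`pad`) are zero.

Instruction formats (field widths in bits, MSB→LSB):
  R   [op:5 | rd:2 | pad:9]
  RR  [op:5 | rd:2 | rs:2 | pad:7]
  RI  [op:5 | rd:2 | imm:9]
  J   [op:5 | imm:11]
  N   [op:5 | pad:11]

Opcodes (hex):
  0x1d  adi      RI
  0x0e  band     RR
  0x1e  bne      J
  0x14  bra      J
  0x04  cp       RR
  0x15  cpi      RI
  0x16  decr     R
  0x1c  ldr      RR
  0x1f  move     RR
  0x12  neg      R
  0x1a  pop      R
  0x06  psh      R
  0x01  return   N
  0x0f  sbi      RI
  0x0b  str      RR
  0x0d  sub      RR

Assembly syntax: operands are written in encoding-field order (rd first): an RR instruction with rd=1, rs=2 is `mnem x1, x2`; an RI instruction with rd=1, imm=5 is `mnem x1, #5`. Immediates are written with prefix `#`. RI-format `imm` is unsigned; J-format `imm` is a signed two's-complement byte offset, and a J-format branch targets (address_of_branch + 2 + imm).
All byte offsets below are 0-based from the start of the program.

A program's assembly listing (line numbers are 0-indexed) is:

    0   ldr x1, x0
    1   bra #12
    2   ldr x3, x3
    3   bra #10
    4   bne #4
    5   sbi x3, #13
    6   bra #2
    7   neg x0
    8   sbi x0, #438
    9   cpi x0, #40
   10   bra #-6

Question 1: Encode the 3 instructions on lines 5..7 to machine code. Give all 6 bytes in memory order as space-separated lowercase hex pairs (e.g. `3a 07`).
7e 0d a0 02 90 00

L5: sbi op=0xf:5|rd=3:2|imm=13:9 ⇒ 0x7e0d ⇒ big 7e 0d
L6: bra op=0x14:5|imm=2:11 ⇒ 0xa002 ⇒ big a0 02
L7: neg op=0x12:5|rd=0:2|pad=0:9 ⇒ 0x9000 ⇒ big 90 00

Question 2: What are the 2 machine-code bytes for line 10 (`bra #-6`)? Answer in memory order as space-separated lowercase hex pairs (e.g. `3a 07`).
a7 fa

line 10 (bra): pack op=0x14:5|imm=-6:11 = 0xa7fa; big→ a7 fa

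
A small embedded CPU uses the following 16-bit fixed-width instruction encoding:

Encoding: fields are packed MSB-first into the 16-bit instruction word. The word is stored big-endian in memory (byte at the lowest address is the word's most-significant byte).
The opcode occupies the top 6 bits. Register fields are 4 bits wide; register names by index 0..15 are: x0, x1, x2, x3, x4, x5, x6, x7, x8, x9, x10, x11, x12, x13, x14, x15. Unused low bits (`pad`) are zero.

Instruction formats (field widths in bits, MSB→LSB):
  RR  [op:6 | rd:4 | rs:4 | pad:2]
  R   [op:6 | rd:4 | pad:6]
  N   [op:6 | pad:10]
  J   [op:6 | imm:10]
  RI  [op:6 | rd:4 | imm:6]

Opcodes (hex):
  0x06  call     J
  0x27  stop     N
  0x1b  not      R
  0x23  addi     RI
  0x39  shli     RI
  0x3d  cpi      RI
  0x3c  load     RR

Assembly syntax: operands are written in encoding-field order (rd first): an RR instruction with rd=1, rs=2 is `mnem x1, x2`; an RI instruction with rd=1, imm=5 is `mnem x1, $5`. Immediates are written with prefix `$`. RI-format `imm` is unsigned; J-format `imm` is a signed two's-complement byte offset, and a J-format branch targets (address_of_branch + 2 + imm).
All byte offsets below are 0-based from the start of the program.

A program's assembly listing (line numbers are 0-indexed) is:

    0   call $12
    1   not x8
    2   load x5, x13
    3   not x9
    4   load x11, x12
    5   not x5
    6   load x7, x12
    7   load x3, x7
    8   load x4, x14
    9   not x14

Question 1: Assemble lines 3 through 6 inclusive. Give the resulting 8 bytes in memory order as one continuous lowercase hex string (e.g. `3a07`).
6e40f2f06d40f1f0

3. not fields op=0x1b:6|rd=9:4|pad=0:6 → word 6e40h → 6e 40
4. load fields op=0x3c:6|rd=11:4|rs=12:4|pad=0:2 → word f2f0h → f2 f0
5. not fields op=0x1b:6|rd=5:4|pad=0:6 → word 6d40h → 6d 40
6. load fields op=0x3c:6|rd=7:4|rs=12:4|pad=0:2 → word f1f0h → f1 f0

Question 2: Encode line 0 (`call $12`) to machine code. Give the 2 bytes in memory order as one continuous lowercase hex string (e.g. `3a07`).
180c

line 0 (call): pack op=0x6:6|imm=12:10 = 0x180c; big→ 18 0c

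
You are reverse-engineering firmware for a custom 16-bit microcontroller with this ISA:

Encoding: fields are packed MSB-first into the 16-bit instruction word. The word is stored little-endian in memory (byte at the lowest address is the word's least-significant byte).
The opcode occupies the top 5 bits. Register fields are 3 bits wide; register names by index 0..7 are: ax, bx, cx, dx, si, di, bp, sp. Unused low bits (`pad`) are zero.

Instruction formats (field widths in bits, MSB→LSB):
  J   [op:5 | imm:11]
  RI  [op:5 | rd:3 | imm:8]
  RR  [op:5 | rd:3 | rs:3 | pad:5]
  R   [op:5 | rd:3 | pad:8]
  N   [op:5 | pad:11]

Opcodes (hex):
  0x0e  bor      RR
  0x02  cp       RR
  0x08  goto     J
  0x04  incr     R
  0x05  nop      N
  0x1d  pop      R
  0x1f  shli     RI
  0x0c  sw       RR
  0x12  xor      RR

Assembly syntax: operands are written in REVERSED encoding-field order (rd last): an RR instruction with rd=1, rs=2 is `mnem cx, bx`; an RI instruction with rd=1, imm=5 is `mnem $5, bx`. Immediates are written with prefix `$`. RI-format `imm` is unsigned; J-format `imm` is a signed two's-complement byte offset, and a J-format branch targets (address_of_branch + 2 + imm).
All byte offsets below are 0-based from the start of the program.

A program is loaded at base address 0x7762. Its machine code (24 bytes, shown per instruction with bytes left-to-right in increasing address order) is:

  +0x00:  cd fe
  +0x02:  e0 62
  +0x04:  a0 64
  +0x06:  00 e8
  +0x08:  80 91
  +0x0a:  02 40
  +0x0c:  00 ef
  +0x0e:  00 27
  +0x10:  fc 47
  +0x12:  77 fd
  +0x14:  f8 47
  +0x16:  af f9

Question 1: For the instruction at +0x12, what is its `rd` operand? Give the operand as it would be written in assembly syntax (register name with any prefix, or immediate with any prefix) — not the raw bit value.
@+12  little-endian(77 fd) = 0xfd77
  opcode bits[15:11]=0x1f: shli/RI
  [10:8] rd=5 = di
  [7:0] imm=119 = $119

di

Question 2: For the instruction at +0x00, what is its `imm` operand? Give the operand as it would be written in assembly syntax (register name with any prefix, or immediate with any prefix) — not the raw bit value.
@+00  little-endian(cd fe) = 0xfecd
  opcode bits[15:11]=0x1f: shli/RI
  [10:8] rd=6 = bp
  [7:0] imm=205 = $205

$205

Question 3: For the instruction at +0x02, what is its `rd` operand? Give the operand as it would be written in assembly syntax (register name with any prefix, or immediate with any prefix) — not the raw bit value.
+0x02: e0 62 ⇒ word 0x62e0 (little)
  op=0x62e0>>11=0xc ⇒ sw (RR)
  rd@[10:8]=0x2 ⇒ cx
  rs@[7:5]=0x7 ⇒ sp

cx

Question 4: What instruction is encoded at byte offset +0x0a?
+0x0a: 02 40 ⇒ word 0x4002 (little)
  op=0x4002>>11=0x8 ⇒ goto (J)
  [10:0] imm=2 = $2

goto $2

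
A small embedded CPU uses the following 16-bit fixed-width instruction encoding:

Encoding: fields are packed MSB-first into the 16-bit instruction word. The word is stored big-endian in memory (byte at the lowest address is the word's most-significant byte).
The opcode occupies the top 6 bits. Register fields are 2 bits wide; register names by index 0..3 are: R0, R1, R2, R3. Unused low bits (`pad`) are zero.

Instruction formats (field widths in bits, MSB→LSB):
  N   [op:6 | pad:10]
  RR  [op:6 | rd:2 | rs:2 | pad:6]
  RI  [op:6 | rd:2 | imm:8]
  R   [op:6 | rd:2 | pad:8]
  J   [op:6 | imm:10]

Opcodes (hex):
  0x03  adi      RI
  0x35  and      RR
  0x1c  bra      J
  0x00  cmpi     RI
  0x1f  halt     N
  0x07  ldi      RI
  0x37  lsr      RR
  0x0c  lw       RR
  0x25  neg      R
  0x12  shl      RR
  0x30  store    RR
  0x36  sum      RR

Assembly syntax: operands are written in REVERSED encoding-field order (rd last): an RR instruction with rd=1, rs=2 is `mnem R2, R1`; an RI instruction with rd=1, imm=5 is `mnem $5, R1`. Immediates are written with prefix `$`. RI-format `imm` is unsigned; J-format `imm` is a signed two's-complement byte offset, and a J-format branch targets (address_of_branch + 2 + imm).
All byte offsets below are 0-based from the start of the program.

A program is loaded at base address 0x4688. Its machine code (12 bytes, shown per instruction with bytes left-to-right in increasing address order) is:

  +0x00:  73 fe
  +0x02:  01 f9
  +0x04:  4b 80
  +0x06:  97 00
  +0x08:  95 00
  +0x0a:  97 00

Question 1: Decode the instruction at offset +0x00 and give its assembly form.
bra $-2

@+00  big-endian(73 fe) = 0x73fe
  opcode bits[15:10]=0x1c: bra/J
  imm: (w>>0)&0x3ff=0x3fe (s10→-2) → $-2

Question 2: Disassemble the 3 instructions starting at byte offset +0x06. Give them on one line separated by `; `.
neg R3; neg R1; neg R3

[06] 97 00 → 0x9700
  top 6b → 0x25 → neg [R]
  rd: (w>>8)&0x3=0x3 → R3
[08] 95 00 → 0x9500
  top 6b → 0x25 → neg [R]
  rd: (w>>8)&0x3=0x1 → R1
[0a] 97 00 → 0x9700
  top 6b → 0x25 → neg [R]
  rd: (w>>8)&0x3=0x3 → R3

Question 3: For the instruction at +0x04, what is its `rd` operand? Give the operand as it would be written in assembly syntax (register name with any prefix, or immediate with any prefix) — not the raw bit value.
R3

@+04  big-endian(4b 80) = 0x4b80
  op=0x4b80>>10=0x12 ⇒ shl (RR)
  rd@[9:8]=0x3 ⇒ R3
  rs@[7:6]=0x2 ⇒ R2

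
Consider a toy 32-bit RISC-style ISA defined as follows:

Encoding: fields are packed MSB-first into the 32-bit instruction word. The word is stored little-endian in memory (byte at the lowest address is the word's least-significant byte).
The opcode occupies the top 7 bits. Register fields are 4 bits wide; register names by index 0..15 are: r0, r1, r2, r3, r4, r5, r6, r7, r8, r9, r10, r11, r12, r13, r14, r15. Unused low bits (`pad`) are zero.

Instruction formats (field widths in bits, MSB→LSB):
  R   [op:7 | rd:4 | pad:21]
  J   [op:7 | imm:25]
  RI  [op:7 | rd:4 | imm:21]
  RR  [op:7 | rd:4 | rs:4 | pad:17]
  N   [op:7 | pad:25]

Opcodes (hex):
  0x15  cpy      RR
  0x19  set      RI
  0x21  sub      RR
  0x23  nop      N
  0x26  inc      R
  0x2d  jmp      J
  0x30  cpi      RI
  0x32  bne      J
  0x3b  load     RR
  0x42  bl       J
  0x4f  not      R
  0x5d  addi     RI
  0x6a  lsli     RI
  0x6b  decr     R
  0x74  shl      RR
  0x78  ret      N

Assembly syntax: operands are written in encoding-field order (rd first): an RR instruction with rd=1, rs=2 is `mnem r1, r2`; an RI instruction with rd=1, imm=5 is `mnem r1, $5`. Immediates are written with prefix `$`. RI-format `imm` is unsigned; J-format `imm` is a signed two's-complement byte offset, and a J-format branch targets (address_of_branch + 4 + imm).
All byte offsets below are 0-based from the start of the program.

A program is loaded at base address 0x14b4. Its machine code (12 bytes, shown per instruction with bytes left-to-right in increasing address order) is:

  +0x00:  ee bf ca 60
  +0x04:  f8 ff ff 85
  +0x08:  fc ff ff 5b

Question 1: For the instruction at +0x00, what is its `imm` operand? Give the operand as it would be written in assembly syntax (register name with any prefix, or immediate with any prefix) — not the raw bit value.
@+00  little-endian(ee bf ca 60) = 0x60cabfee
  opcode bits[31:25]=0x30: cpi/RI
  rd@[24:21]=0x6 ⇒ r6
  imm@[20:0]=0xabfee ⇒ $704494

$704494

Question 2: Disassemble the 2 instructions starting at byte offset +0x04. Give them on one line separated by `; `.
@+04  little-endian(f8 ff ff 85) = 0x85fffff8
  opcode bits[31:25]=0x42: bl/J
  [24:0] imm=33554424 (s25→-8) = $-8
@+08  little-endian(fc ff ff 5b) = 0x5bfffffc
  opcode bits[31:25]=0x2d: jmp/J
  [24:0] imm=33554428 (s25→-4) = $-4

bl $-8; jmp $-4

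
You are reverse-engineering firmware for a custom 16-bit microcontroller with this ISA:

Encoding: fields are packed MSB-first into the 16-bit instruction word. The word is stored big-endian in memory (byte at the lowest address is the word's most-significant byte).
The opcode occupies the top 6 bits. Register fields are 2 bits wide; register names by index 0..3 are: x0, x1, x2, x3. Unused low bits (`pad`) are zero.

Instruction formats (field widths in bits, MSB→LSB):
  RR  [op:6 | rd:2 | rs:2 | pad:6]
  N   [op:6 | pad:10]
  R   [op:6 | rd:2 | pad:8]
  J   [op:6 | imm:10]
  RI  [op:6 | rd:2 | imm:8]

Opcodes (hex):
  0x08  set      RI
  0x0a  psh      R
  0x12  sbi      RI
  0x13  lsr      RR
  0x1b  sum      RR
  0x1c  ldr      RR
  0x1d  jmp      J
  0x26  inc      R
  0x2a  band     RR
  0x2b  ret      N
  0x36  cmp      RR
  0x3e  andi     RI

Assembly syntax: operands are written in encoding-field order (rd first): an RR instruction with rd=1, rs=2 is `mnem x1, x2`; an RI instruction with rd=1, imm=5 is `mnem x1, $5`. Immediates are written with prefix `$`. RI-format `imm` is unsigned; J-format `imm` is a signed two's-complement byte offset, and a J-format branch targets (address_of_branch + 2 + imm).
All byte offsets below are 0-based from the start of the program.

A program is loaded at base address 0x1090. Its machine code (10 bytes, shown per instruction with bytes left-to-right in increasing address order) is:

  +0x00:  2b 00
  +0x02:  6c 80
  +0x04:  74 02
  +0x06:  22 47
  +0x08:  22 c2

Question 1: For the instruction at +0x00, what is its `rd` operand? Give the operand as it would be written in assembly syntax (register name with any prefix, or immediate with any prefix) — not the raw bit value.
off 0x00: read 2b 00 as big → 0x2b00
  top 6b → 0xa → psh [R]
  rd@[9:8]=0x3 ⇒ x3

x3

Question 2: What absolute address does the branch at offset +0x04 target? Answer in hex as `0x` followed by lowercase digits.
0x1098

off 0x04: read 74 02 as big → 0x7402
  top 6b → 0x1d → jmp [J]
  imm: (w>>0)&0x3ff=0x2 → $2
  target = base 0x1090 + off 0x04 + 2 + imm 2 = 0x1098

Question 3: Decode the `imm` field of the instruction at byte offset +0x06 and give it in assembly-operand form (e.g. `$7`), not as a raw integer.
$71

@+06  big-endian(22 47) = 0x2247
  top 6b → 0x8 → set [RI]
  rd@[9:8]=0x2 ⇒ x2
  imm@[7:0]=0x47 ⇒ $71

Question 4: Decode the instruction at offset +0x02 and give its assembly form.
[02] 6c 80 → 0x6c80
  top 6b → 0x1b → sum [RR]
  rd@[9:8]=0x0 ⇒ x0
  rs@[7:6]=0x2 ⇒ x2

sum x0, x2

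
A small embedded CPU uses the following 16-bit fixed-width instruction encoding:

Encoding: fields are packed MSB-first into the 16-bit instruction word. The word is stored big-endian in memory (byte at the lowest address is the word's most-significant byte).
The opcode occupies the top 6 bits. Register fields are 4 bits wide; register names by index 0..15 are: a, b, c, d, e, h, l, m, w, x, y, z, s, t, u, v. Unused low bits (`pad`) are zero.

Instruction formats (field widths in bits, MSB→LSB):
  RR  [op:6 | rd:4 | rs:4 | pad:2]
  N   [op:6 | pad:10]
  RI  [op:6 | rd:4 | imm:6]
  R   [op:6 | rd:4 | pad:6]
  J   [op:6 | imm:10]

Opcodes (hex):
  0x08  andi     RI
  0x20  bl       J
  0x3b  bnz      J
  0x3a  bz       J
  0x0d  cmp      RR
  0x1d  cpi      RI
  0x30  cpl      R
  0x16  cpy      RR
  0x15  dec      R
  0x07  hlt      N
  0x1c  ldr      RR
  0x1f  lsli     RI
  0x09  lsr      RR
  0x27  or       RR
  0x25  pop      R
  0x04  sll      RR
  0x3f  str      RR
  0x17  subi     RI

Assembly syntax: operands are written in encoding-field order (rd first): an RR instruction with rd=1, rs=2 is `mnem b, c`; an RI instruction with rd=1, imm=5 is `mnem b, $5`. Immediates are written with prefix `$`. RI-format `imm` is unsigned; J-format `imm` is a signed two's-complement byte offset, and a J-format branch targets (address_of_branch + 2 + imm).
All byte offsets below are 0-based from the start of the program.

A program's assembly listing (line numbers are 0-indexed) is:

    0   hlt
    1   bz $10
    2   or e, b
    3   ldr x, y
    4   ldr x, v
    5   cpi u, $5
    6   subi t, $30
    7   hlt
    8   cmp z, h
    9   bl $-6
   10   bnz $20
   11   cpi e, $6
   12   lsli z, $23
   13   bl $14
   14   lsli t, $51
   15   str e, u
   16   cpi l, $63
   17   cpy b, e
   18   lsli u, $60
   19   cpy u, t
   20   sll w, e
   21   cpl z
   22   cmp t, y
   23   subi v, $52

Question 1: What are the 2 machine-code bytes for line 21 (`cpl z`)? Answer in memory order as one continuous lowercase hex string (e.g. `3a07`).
c2c0

21. cpl fields op=0x30:6|rd=11:4|pad=0:6 → word c2c0h → c2 c0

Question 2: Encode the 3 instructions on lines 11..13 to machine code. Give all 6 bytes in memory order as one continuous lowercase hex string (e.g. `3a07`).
75067ed7800e

L11: cpi op=0x1d:6|rd=4:4|imm=6:6 ⇒ 0x7506 ⇒ big 75 06
L12: lsli op=0x1f:6|rd=11:4|imm=23:6 ⇒ 0x7ed7 ⇒ big 7e d7
L13: bl op=0x20:6|imm=14:10 ⇒ 0x800e ⇒ big 80 0e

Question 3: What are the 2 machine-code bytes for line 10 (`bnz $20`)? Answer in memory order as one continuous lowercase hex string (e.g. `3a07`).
L10: bnz op=0x3b:6|imm=20:10 ⇒ 0xec14 ⇒ big ec 14

ec14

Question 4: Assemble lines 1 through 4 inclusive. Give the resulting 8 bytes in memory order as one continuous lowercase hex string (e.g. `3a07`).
e80a9d047268727c

L1: bz op=0x3a:6|imm=10:10 ⇒ 0xe80a ⇒ big e8 0a
L2: or op=0x27:6|rd=4:4|rs=1:4|pad=0:2 ⇒ 0x9d04 ⇒ big 9d 04
L3: ldr op=0x1c:6|rd=9:4|rs=10:4|pad=0:2 ⇒ 0x7268 ⇒ big 72 68
L4: ldr op=0x1c:6|rd=9:4|rs=15:4|pad=0:2 ⇒ 0x727c ⇒ big 72 7c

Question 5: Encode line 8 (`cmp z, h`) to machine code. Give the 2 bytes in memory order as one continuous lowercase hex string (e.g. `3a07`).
8. cmp fields op=0xd:6|rd=11:4|rs=5:4|pad=0:2 → word 36d4h → 36 d4

36d4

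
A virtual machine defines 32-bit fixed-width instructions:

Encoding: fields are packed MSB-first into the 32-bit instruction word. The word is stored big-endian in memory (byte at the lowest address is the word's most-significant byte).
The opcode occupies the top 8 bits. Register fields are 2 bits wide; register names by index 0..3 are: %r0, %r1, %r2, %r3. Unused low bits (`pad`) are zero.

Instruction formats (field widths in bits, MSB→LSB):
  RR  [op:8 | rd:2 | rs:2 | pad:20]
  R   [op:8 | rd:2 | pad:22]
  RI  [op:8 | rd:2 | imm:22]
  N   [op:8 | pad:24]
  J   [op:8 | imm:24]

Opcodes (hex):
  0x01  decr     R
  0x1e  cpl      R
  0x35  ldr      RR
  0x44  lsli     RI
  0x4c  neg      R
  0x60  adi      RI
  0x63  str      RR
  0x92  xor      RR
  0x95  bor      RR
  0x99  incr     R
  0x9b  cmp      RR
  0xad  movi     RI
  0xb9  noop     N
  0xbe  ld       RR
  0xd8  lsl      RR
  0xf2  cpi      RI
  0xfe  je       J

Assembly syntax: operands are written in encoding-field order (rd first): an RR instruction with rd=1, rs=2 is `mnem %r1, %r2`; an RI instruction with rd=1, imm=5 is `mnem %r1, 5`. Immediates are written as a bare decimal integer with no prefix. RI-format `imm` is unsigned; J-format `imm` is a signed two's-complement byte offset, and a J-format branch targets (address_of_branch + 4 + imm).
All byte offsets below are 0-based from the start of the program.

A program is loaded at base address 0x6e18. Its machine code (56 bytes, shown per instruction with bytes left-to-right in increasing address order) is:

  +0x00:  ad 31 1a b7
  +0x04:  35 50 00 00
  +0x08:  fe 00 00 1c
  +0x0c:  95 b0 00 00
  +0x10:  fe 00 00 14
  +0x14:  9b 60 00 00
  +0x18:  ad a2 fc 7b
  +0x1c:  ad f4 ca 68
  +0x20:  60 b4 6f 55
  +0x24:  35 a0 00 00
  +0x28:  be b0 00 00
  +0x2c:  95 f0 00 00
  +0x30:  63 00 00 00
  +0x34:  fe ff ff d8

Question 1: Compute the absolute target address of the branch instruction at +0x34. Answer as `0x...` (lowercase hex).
0x6e28

@+34  big-endian(fe ff ff d8) = 0xfeffffd8
  op=0xfeffffd8>>24=0xfe ⇒ je (J)
  imm: (w>>0)&0xffffff=0xffffd8 (s24→-40) → -40
  target = base 0x6e18 + off 0x34 + 4 + imm -40 = 0x6e28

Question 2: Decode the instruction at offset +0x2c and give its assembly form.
bor %r3, %r3

+0x2c: 95 f0 00 00 ⇒ word 0x95f00000 (big)
  opcode bits[31:24]=0x95: bor/RR
  rd: (w>>22)&0x3=0x3 → %r3
  rs: (w>>20)&0x3=0x3 → %r3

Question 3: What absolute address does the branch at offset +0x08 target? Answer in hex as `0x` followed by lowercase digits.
0x6e40

[08] fe 00 00 1c → 0xfe00001c
  op=0xfe00001c>>24=0xfe ⇒ je (J)
  imm: (w>>0)&0xffffff=0x1c → 28
  target = base 0x6e18 + off 0x08 + 4 + imm 28 = 0x6e40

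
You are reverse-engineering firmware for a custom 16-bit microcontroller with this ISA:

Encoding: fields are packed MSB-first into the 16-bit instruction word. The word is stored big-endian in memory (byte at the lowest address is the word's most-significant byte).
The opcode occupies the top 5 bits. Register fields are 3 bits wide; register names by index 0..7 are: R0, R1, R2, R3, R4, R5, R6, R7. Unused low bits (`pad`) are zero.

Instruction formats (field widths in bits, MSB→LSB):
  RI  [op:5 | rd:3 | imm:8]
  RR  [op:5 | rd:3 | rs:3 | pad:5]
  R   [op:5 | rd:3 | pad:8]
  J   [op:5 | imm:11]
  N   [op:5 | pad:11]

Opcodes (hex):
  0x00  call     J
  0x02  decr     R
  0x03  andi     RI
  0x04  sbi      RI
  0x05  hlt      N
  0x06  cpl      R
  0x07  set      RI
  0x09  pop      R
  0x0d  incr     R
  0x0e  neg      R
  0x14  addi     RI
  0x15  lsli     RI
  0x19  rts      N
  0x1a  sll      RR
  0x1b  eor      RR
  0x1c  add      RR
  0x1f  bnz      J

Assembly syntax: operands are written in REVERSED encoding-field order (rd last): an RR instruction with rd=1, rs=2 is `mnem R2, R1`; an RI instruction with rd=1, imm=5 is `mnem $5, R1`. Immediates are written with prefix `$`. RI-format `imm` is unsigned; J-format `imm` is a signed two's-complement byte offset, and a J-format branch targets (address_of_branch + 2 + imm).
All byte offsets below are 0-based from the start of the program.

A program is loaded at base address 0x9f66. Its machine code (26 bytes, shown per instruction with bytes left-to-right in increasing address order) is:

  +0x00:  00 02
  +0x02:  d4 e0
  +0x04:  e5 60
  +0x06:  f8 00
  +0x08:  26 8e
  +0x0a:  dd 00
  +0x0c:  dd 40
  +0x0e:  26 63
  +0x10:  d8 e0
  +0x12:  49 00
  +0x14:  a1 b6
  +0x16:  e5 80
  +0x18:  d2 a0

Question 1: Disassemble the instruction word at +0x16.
off 0x16: read e5 80 as big → 0xe580
  opcode bits[15:11]=0x1c: add/RR
  rd@[10:8]=0x5 ⇒ R5
  rs@[7:5]=0x4 ⇒ R4

add R4, R5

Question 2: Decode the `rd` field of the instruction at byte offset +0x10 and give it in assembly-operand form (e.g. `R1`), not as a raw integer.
R0

+0x10: d8 e0 ⇒ word 0xd8e0 (big)
  opcode bits[15:11]=0x1b: eor/RR
  [10:8] rd=0 = R0
  [7:5] rs=7 = R7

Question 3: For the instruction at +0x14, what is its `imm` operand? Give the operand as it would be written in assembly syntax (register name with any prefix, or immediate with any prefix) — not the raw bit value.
[14] a1 b6 → 0xa1b6
  opcode bits[15:11]=0x14: addi/RI
  rd@[10:8]=0x1 ⇒ R1
  imm@[7:0]=0xb6 ⇒ $182

$182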